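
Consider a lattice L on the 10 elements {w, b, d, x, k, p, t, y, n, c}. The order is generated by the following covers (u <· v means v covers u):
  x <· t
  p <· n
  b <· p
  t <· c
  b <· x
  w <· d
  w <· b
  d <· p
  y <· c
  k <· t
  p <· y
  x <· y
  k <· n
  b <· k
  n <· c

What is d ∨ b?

p

Common upper bounds of {d, b}: c, n, p, y.
The least among these is p.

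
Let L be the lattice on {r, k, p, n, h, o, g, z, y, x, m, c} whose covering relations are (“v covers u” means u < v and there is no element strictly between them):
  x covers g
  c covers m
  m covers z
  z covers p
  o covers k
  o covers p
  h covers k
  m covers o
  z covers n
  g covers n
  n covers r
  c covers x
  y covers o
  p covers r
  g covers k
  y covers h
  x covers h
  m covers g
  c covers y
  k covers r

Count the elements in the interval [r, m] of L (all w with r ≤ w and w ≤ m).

The interval [r, m] = {g, k, m, n, o, p, r, z}, which has 8 elements.

8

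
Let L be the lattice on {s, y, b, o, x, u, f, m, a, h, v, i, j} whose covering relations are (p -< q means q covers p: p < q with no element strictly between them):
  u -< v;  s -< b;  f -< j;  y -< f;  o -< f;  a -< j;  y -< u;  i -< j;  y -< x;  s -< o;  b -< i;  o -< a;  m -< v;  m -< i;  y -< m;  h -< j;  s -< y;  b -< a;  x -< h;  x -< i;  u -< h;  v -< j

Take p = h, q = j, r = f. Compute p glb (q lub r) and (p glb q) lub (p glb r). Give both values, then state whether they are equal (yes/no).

q lub r = j, so p glb (q lub r) = h glb j = h.
p glb q = h and p glb r = y, so (p glb q) lub (p glb r) = h lub y = h.
Equal: yes.

h; h; yes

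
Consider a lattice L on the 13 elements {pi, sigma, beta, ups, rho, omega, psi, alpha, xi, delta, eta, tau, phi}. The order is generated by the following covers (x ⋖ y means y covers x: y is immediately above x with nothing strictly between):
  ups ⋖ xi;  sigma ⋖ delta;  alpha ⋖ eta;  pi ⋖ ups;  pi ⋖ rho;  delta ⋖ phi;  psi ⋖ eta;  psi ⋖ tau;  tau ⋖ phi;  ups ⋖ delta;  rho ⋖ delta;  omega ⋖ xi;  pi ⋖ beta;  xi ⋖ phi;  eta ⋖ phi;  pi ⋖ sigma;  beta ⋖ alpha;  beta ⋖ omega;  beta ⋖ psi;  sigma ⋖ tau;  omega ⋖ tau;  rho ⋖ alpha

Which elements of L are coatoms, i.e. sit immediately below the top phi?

The coatoms are exactly the elements covered by phi: delta, eta, tau, xi.

delta, eta, tau, xi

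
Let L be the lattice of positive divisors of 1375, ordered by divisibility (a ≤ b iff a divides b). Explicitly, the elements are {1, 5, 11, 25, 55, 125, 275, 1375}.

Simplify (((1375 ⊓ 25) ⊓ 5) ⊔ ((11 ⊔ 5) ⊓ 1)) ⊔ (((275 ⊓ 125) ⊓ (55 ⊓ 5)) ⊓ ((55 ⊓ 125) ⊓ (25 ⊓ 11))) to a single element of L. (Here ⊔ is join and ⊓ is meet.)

1375 ∧ 25 = 25
25 ∧ 5 = 5
11 ∨ 5 = 55
55 ∧ 1 = 1
5 ∨ 1 = 5
275 ∧ 125 = 25
55 ∧ 5 = 5
25 ∧ 5 = 5
55 ∧ 125 = 5
25 ∧ 11 = 1
5 ∧ 1 = 1
5 ∧ 1 = 1
5 ∨ 1 = 5

5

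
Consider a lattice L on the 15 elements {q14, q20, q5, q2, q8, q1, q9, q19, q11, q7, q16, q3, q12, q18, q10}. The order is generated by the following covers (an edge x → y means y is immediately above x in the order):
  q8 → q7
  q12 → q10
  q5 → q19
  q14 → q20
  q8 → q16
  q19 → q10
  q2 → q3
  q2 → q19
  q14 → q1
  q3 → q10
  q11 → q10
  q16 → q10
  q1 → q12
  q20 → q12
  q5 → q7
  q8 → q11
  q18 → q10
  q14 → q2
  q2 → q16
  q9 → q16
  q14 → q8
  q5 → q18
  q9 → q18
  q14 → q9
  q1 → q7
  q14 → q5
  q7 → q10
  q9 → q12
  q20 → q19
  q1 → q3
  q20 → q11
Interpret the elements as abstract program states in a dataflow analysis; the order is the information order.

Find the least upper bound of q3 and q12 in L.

q10

Common upper bounds of {q3, q12}: q10.
The least among these is q10.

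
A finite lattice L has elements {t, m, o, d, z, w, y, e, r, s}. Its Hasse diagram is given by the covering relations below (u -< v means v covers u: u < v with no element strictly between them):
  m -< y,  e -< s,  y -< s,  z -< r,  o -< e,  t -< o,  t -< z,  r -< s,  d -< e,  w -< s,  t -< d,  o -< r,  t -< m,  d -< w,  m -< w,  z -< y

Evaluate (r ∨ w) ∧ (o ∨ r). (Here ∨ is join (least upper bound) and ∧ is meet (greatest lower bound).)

r

r ∨ w = s
o ∨ r = r
s ∧ r = r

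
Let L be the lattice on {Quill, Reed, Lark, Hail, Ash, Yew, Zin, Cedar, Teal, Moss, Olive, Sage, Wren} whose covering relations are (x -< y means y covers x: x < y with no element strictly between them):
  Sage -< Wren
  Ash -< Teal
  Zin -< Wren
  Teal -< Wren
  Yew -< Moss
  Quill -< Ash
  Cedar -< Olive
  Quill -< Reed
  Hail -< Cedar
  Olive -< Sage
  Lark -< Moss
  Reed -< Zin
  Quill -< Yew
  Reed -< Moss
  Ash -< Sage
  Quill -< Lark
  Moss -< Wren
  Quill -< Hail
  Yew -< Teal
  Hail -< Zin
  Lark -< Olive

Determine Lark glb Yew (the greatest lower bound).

Quill

Common lower bounds of {Lark, Yew}: Quill.
The greatest among these is Quill.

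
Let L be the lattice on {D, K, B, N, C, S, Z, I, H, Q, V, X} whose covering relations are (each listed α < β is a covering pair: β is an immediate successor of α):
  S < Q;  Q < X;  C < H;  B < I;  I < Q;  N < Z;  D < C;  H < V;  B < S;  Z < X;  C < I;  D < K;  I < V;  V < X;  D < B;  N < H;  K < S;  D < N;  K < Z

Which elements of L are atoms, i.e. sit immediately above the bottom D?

B, C, K, N

The atoms are exactly the elements that cover D: B, C, K, N.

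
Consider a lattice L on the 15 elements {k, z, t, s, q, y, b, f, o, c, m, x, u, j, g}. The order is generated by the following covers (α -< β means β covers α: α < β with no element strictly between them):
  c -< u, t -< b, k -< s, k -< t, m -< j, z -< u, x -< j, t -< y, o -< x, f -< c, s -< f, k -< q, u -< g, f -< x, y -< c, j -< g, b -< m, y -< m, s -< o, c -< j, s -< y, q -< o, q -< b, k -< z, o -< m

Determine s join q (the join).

Common upper bounds of {s, q}: g, j, m, o, x.
The least among these is o.

o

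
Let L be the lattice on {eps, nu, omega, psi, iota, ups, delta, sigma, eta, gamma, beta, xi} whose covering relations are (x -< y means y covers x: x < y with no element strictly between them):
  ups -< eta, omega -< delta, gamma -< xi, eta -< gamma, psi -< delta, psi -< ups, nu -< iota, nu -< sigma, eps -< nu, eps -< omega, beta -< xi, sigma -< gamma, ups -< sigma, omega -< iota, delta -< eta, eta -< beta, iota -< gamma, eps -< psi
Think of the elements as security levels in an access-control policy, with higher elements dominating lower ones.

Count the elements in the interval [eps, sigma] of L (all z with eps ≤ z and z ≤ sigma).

The interval [eps, sigma] = {eps, nu, psi, sigma, ups}, which has 5 elements.

5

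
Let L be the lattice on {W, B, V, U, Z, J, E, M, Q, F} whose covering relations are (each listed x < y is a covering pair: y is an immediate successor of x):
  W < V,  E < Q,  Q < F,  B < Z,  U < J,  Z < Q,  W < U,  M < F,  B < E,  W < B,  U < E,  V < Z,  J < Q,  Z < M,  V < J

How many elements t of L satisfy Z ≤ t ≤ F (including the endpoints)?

The interval [Z, F] = {F, M, Q, Z}, which has 4 elements.

4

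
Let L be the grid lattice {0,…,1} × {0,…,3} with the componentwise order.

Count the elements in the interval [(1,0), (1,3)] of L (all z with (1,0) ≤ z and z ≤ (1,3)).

The interval [(1,0), (1,3)] = {(1,0), (1,1), (1,2), (1,3)}, which has 4 elements.

4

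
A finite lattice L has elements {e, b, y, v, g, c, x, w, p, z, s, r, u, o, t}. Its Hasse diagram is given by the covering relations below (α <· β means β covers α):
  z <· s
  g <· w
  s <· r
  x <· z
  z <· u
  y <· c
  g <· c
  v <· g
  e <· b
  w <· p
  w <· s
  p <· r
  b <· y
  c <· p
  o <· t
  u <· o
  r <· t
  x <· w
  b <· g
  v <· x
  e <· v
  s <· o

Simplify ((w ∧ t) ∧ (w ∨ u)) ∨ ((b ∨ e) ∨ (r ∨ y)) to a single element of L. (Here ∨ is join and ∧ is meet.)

w ∧ t = w
w ∨ u = o
w ∧ o = w
b ∨ e = b
r ∨ y = r
b ∨ r = r
w ∨ r = r

r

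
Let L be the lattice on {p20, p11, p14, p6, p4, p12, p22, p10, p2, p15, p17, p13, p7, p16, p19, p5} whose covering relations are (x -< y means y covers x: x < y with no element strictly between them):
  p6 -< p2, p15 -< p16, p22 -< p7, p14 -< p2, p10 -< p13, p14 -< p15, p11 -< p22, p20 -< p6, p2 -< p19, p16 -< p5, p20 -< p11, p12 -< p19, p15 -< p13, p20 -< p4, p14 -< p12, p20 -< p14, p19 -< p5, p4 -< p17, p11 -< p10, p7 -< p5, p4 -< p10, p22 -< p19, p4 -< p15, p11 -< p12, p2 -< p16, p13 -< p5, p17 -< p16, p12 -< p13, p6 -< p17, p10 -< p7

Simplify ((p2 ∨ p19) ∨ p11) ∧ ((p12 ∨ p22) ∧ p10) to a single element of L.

p2 ∨ p19 = p19
p19 ∨ p11 = p19
p12 ∨ p22 = p19
p19 ∧ p10 = p11
p19 ∧ p11 = p11

p11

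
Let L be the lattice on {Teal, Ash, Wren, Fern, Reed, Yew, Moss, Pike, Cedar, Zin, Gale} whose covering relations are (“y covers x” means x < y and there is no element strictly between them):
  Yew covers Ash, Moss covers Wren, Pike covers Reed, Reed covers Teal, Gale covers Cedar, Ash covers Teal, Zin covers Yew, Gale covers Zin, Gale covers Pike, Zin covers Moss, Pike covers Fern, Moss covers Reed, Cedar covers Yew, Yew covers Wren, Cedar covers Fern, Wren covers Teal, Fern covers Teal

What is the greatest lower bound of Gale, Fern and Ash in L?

Teal

Common lower bounds of {Gale, Fern, Ash}: Teal.
The greatest among these is Teal.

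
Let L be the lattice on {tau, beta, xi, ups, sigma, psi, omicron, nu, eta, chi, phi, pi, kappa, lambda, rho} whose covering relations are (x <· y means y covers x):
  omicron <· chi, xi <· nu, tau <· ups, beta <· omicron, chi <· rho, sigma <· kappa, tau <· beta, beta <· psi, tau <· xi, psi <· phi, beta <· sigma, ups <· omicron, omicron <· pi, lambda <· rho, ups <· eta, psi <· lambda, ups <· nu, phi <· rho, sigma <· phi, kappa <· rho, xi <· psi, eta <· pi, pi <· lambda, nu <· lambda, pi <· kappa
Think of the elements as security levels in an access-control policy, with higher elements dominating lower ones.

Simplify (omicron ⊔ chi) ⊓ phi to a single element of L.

omicron ∨ chi = chi
chi ∧ phi = beta

beta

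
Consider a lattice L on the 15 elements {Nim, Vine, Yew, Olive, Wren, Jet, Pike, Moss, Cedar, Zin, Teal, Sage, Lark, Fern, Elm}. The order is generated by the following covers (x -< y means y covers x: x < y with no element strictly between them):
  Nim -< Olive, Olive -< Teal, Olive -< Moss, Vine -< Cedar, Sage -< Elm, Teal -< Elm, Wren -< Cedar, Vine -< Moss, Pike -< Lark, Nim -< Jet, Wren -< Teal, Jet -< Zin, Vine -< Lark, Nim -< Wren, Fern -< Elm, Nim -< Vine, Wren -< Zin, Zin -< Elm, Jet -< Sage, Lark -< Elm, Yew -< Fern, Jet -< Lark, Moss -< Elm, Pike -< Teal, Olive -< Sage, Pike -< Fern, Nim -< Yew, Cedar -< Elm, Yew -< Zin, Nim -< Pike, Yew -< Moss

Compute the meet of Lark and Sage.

Common lower bounds of {Lark, Sage}: Jet, Nim.
The greatest among these is Jet.

Jet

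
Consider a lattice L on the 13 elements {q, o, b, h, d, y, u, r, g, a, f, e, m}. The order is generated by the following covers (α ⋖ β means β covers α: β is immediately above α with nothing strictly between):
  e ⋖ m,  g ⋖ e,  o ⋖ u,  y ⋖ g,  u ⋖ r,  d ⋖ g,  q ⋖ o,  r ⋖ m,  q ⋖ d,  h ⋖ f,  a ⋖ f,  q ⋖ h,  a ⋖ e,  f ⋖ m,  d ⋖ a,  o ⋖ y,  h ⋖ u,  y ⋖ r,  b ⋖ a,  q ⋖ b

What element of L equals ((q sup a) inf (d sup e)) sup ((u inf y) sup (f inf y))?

e

q ∨ a = a
d ∨ e = e
a ∧ e = a
u ∧ y = o
f ∧ y = q
o ∨ q = o
a ∨ o = e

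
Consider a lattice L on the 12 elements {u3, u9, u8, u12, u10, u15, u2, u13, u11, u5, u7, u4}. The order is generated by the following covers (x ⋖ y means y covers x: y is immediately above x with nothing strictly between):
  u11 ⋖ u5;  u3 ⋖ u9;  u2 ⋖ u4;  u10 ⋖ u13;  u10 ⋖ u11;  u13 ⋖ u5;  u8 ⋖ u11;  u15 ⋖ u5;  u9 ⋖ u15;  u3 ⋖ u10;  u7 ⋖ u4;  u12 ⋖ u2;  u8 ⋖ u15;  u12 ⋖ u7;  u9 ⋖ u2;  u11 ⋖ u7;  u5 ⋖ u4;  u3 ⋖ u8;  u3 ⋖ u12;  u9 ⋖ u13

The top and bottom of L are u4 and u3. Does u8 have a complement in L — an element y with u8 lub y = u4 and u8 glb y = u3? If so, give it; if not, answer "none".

Need y with u8 ∨ y = u4 and u8 ∧ y = u3.
Checking each element gives: u2.

u2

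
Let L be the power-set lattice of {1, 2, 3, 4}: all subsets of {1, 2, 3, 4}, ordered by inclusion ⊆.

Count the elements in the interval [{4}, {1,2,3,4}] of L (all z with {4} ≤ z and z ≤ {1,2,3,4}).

8

The interval [{4}, {1,2,3,4}] = {{1,2,3,4}, {1,2,4}, {1,3,4}, {1,4}, {2,3,4}, {2,4}, {3,4}, {4}}, which has 8 elements.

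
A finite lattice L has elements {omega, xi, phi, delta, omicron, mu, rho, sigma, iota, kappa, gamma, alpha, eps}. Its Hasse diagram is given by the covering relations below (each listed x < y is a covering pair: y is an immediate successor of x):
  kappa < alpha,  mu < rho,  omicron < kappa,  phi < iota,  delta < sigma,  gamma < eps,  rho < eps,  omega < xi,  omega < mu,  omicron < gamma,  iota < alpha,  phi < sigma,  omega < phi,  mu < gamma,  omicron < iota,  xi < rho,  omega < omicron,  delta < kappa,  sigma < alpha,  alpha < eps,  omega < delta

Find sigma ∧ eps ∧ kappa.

Common lower bounds of {sigma, eps, kappa}: delta, omega.
The greatest among these is delta.

delta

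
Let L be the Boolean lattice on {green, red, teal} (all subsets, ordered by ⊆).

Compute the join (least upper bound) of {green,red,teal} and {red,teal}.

{green,red,teal}

Under ⊆, join is union: {green,red,teal} ∪ {red,teal} = {green,red,teal}.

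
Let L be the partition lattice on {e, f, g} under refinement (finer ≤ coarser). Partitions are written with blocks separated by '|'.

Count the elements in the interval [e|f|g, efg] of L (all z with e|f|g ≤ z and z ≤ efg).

The interval [e|f|g, efg] = {efg, ef|g, eg|f, e|fg, e|f|g}, which has 5 elements.

5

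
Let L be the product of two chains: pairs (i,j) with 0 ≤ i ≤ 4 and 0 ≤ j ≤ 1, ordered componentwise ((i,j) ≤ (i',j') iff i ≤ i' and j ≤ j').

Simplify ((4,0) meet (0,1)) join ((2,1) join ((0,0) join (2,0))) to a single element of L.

(4,0) ∧ (0,1) = (0,0)
(0,0) ∨ (2,0) = (2,0)
(2,1) ∨ (2,0) = (2,1)
(0,0) ∨ (2,1) = (2,1)

(2,1)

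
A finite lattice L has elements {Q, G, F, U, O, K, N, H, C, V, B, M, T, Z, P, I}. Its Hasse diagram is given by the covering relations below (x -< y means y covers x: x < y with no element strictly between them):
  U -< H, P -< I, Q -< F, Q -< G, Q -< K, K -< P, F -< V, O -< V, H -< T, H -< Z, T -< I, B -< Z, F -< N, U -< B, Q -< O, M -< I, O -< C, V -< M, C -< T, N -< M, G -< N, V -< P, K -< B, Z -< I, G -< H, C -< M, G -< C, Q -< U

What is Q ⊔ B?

Common upper bounds of {Q, B}: B, I, Z.
The least among these is B.

B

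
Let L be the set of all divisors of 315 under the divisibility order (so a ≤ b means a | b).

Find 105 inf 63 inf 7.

7

In the divisibility order, the meet is the greatest common divisor: gcd(105, 63, 7) = 7.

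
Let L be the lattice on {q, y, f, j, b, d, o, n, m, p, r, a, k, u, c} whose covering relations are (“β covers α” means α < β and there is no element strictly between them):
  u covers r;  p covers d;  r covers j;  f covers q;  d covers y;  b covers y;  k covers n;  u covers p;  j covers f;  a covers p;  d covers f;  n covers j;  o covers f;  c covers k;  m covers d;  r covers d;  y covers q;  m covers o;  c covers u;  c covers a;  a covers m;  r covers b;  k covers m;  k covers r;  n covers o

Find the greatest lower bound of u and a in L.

Common lower bounds of {u, a}: d, f, p, q, y.
The greatest among these is p.

p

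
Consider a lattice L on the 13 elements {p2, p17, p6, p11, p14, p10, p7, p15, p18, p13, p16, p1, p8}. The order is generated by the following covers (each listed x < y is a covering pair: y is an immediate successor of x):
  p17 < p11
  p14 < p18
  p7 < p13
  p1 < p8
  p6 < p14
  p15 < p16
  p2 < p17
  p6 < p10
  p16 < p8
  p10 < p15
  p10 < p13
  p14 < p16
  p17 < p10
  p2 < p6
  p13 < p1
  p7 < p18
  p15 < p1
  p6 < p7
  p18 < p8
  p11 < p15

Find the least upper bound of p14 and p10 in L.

Common upper bounds of {p14, p10}: p16, p8.
The least among these is p16.

p16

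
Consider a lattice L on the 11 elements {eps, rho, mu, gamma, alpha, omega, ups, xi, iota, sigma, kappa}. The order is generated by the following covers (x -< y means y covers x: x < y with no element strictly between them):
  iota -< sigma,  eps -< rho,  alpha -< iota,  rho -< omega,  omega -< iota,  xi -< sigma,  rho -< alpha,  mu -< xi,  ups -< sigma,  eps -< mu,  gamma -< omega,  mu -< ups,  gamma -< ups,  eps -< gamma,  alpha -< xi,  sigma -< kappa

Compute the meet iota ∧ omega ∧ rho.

rho

Common lower bounds of {iota, omega, rho}: eps, rho.
The greatest among these is rho.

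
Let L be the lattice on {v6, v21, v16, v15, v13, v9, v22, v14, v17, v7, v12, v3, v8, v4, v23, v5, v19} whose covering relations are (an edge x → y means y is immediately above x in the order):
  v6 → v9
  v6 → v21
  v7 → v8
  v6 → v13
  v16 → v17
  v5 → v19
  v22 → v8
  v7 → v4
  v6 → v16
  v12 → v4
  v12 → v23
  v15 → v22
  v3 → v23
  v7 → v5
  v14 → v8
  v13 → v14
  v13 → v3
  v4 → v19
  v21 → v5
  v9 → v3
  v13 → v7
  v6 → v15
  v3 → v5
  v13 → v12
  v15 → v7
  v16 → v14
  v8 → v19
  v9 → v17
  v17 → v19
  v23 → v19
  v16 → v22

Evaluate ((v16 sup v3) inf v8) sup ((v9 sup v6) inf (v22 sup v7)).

v16 ∨ v3 = v19
v19 ∧ v8 = v8
v9 ∨ v6 = v9
v22 ∨ v7 = v8
v9 ∧ v8 = v6
v8 ∨ v6 = v8

v8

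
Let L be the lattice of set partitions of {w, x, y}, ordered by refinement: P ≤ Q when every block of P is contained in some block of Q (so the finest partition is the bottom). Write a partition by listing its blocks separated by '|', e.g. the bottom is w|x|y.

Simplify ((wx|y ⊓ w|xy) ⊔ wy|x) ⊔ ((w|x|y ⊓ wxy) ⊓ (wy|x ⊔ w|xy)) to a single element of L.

wy|x

wx|y ∧ w|xy = w|x|y
w|x|y ∨ wy|x = wy|x
w|x|y ∧ wxy = w|x|y
wy|x ∨ w|xy = wxy
w|x|y ∧ wxy = w|x|y
wy|x ∨ w|x|y = wy|x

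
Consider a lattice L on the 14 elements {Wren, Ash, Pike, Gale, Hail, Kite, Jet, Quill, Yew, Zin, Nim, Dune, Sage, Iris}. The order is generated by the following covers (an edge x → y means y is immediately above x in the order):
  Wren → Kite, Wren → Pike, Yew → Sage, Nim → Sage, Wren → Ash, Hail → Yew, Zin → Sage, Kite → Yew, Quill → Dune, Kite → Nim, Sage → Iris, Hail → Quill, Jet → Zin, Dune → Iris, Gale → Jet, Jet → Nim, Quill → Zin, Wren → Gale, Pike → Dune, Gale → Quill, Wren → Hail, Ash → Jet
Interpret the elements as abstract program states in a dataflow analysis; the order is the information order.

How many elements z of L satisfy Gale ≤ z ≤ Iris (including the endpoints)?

8

The interval [Gale, Iris] = {Dune, Gale, Iris, Jet, Nim, Quill, Sage, Zin}, which has 8 elements.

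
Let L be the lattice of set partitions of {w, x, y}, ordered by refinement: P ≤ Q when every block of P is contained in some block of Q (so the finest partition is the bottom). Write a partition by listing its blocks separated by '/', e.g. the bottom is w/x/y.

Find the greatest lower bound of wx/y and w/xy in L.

The meet (common refinement) of wx/y and w/xy intersects blocks pairwise, giving w/x/y.

w/x/y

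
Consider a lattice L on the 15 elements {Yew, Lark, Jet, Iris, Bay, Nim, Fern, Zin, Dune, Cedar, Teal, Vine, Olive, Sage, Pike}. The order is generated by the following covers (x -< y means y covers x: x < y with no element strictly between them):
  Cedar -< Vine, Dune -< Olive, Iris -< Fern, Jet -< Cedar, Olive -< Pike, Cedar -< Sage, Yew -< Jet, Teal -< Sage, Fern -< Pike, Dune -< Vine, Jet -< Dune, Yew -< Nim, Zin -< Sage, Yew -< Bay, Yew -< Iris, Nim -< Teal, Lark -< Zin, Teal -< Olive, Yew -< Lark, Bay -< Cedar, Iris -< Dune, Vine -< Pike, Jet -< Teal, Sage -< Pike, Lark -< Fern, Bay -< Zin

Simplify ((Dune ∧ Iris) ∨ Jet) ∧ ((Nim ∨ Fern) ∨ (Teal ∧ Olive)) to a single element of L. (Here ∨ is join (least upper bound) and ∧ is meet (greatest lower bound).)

Dune

Dune ∧ Iris = Iris
Iris ∨ Jet = Dune
Nim ∨ Fern = Pike
Teal ∧ Olive = Teal
Pike ∨ Teal = Pike
Dune ∧ Pike = Dune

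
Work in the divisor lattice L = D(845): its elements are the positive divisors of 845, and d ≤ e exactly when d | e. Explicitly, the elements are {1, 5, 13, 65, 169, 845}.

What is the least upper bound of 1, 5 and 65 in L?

65

In the divisibility order, the join is the least common multiple: lcm(1, 5, 65) = 65.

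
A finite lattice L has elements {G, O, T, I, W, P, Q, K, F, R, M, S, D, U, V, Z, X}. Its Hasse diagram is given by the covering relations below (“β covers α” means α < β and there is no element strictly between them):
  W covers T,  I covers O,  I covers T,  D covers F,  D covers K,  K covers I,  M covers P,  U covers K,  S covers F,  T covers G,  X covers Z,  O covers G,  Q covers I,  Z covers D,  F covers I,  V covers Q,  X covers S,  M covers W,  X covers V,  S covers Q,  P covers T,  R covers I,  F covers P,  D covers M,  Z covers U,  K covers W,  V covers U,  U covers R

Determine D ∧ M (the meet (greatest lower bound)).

M

Common lower bounds of {D, M}: G, M, P, T, W.
The greatest among these is M.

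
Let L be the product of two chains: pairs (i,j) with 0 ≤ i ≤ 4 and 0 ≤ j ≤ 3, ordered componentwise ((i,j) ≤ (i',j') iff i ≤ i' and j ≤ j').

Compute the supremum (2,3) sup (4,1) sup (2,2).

In a product of chains, the join is componentwise max, giving (4,3).

(4,3)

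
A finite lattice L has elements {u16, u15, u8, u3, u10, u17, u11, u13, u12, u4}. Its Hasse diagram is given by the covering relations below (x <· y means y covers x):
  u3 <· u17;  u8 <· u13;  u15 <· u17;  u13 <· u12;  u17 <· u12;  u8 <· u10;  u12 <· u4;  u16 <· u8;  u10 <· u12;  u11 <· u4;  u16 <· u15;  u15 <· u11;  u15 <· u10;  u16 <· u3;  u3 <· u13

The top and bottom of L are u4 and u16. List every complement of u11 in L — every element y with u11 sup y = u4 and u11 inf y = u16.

Need y with u11 ∨ y = u4 and u11 ∧ y = u16.
Checking each element gives: u13, u3, u8.

u13, u3, u8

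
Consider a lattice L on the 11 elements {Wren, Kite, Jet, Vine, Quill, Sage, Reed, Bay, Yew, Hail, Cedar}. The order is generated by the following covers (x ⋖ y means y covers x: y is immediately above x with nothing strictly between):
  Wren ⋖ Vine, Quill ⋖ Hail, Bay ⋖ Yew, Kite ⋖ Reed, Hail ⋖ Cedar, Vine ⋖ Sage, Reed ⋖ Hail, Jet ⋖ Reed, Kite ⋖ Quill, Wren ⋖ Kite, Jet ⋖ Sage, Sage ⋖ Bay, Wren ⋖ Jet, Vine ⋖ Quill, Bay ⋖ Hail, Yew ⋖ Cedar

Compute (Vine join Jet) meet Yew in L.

Sage

Vine ∨ Jet = Sage
Sage ∧ Yew = Sage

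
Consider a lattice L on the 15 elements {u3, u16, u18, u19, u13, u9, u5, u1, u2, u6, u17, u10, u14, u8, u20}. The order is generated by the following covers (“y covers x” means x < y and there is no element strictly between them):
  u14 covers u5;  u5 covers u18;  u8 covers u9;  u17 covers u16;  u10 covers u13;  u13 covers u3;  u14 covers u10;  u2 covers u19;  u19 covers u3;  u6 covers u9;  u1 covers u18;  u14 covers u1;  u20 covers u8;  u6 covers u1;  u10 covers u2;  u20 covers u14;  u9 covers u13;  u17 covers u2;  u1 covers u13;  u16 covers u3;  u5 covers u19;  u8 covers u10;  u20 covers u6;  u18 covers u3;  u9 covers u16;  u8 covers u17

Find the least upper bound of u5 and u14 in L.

Common upper bounds of {u5, u14}: u14, u20.
The least among these is u14.

u14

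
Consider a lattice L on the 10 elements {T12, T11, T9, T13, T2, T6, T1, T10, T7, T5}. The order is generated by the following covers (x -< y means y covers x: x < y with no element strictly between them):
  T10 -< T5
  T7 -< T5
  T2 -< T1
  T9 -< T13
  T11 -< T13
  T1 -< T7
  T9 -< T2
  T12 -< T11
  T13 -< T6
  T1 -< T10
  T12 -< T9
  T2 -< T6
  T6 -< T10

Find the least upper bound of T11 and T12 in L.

Common upper bounds of {T11, T12}: T10, T11, T13, T5, T6.
The least among these is T11.

T11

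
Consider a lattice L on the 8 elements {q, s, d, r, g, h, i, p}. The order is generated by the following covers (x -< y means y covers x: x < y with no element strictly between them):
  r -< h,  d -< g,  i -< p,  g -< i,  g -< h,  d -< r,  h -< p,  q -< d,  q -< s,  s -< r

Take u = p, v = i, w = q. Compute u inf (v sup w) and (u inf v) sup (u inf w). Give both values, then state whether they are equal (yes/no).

i; i; yes

v sup w = i, so u inf (v sup w) = p inf i = i.
u inf v = i and u inf w = q, so (u inf v) sup (u inf w) = i sup q = i.
Equal: yes.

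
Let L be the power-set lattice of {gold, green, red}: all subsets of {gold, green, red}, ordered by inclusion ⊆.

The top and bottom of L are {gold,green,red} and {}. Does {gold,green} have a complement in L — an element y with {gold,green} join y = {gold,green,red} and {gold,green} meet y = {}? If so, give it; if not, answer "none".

Need y with {gold,green} ∨ y = {gold,green,red} and {gold,green} ∧ y = {}.
Checking each element gives: {red}.

{red}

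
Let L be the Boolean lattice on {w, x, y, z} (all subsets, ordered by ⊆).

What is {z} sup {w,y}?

{w,y,z}

Under ⊆, join is union: {z} ∪ {w,y} = {w,y,z}.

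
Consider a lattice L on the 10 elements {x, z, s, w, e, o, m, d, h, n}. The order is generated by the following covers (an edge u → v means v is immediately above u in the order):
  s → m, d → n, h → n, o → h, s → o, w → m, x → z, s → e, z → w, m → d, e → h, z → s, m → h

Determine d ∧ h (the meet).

Common lower bounds of {d, h}: m, s, w, x, z.
The greatest among these is m.

m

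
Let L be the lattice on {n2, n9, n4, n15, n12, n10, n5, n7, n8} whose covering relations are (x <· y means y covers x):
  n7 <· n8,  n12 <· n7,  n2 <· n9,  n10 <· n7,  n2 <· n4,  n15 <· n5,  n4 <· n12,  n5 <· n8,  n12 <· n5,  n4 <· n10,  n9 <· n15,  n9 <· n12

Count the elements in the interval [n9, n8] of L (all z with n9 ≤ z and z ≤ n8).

6

The interval [n9, n8] = {n12, n15, n5, n7, n8, n9}, which has 6 elements.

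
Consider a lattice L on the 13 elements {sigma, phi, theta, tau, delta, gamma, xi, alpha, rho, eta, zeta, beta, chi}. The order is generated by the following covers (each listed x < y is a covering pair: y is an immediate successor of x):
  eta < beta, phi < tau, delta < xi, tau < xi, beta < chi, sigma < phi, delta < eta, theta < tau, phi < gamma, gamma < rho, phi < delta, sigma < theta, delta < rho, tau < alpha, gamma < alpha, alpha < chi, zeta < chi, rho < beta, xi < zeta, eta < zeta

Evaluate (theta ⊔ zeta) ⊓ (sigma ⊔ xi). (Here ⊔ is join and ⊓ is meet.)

theta ∨ zeta = zeta
sigma ∨ xi = xi
zeta ∧ xi = xi

xi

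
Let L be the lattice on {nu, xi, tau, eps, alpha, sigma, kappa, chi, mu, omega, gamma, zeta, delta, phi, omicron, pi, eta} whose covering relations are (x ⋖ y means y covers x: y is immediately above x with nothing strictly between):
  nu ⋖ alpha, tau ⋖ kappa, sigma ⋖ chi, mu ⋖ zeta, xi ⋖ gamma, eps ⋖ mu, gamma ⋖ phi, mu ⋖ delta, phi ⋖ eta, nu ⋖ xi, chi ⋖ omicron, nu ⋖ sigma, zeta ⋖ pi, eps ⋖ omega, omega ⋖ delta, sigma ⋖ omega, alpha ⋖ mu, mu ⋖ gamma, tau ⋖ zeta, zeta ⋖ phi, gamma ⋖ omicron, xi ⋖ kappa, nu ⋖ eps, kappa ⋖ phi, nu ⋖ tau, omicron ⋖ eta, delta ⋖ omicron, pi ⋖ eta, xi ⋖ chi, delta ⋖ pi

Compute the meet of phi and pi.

zeta

Common lower bounds of {phi, pi}: alpha, eps, mu, nu, tau, zeta.
The greatest among these is zeta.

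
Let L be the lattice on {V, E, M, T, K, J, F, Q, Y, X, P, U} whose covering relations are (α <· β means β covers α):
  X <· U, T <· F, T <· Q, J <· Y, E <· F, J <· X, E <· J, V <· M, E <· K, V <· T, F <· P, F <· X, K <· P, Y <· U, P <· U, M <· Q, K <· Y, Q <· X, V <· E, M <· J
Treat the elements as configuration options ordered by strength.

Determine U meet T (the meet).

T

Common lower bounds of {U, T}: T, V.
The greatest among these is T.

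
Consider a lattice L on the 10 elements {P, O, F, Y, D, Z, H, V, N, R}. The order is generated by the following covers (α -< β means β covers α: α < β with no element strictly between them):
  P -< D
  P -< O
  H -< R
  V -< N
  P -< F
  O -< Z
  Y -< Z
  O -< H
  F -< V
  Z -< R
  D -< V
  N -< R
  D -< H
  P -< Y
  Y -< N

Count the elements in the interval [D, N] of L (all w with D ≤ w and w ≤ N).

3

The interval [D, N] = {D, N, V}, which has 3 elements.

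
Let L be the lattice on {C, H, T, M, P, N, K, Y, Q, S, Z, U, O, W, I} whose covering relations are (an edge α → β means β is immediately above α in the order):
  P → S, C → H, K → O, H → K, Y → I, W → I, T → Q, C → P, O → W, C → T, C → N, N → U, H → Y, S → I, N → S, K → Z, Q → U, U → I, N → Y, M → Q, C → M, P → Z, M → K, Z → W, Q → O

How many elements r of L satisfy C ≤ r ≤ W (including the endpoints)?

10

The interval [C, W] = {C, H, K, M, O, P, Q, T, W, Z}, which has 10 elements.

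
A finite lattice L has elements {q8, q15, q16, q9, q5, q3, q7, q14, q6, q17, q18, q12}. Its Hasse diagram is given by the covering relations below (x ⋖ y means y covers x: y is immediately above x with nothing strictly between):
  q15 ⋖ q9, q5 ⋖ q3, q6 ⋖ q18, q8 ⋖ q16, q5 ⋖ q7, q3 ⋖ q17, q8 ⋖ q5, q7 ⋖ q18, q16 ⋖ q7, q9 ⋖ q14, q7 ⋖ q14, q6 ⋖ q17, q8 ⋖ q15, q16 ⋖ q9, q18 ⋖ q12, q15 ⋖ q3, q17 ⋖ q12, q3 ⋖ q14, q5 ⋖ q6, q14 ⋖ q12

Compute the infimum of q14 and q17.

q3

Common lower bounds of {q14, q17}: q15, q3, q5, q8.
The greatest among these is q3.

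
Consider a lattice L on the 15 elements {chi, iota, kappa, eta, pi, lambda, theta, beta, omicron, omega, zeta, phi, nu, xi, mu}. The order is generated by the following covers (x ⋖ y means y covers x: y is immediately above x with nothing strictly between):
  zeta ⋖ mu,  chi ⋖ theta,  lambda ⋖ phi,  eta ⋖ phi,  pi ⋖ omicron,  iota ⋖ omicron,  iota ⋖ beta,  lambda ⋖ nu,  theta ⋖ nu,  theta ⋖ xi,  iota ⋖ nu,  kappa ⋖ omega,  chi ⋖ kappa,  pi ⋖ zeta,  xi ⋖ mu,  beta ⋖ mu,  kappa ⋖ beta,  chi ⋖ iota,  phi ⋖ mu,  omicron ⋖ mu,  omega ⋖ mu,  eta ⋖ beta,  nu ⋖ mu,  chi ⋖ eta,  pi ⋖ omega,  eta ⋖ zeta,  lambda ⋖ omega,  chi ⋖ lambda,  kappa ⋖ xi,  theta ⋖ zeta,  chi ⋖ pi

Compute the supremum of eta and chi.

Common upper bounds of {eta, chi}: beta, eta, mu, phi, zeta.
The least among these is eta.

eta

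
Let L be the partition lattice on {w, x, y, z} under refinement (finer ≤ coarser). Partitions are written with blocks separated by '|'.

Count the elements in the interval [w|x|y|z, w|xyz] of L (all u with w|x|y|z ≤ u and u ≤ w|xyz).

5

The interval [w|x|y|z, w|xyz] = {w|xyz, w|xy|z, w|xz|y, w|x|yz, w|x|y|z}, which has 5 elements.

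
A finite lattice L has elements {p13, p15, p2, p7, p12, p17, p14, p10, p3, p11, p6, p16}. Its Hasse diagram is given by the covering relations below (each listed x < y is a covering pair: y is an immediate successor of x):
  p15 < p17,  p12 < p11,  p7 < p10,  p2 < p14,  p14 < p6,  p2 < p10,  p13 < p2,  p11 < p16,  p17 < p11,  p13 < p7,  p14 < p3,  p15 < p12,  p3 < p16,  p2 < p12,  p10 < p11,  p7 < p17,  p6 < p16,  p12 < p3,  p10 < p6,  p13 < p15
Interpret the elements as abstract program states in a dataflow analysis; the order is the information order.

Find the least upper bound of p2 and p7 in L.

p10

Common upper bounds of {p2, p7}: p10, p11, p16, p6.
The least among these is p10.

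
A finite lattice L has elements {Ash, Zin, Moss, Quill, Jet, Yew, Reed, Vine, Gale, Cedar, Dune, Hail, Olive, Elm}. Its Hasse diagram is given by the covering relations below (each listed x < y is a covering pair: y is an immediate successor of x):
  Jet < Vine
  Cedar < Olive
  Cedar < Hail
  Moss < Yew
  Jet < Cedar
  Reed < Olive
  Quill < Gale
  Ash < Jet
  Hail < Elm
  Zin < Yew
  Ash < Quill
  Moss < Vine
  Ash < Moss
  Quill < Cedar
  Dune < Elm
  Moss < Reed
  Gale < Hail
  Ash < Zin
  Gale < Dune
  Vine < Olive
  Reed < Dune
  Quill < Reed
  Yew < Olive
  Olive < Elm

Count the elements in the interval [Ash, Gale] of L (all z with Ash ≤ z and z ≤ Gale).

3

The interval [Ash, Gale] = {Ash, Gale, Quill}, which has 3 elements.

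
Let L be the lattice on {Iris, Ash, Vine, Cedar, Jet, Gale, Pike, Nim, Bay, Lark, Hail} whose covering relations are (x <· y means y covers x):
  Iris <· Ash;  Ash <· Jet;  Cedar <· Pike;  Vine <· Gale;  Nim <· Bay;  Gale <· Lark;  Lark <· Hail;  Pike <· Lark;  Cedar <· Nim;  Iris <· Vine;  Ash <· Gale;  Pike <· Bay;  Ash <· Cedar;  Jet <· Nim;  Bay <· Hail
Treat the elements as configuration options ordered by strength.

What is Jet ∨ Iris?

Jet

Common upper bounds of {Jet, Iris}: Bay, Hail, Jet, Nim.
The least among these is Jet.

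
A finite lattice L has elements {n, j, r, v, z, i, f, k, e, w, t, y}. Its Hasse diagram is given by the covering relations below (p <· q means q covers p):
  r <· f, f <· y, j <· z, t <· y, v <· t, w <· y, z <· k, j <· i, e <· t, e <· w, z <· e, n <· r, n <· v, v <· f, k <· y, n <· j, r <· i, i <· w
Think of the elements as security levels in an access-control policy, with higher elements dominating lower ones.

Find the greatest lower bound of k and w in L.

z

Common lower bounds of {k, w}: j, n, z.
The greatest among these is z.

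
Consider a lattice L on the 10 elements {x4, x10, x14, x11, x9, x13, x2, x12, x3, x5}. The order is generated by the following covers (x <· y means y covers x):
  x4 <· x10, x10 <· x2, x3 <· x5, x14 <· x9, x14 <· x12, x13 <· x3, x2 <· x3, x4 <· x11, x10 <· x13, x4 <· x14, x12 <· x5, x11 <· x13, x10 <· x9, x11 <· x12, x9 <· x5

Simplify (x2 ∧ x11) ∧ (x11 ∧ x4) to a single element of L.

x4

x2 ∧ x11 = x4
x11 ∧ x4 = x4
x4 ∧ x4 = x4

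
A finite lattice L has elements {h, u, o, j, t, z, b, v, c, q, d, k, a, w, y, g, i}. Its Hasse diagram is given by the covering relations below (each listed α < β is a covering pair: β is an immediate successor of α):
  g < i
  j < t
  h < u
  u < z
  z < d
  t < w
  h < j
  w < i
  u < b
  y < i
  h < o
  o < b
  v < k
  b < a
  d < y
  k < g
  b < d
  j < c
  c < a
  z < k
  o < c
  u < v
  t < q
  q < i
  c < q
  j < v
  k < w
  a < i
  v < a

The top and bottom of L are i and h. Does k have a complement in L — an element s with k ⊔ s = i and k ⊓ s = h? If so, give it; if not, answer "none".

Need s with k ∨ s = i and k ∧ s = h.
Checking each element gives: o.

o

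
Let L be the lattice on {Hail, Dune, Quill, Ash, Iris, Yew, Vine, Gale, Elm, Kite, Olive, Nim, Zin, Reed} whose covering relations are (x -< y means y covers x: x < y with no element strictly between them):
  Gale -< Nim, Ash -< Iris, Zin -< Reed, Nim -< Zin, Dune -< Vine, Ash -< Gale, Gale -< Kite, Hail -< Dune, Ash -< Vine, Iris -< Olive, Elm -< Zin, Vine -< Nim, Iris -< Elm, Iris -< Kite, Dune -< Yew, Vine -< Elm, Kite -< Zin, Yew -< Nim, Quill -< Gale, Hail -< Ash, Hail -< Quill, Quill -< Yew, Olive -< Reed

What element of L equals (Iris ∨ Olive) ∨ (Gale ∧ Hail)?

Iris ∨ Olive = Olive
Gale ∧ Hail = Hail
Olive ∨ Hail = Olive

Olive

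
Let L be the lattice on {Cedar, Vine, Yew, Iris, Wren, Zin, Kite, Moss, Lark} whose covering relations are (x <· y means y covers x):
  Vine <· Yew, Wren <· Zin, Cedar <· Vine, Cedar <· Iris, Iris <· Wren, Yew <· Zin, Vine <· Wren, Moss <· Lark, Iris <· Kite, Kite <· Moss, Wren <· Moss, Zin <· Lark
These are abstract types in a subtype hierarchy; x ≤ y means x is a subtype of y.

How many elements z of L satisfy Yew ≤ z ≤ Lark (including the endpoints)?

3

The interval [Yew, Lark] = {Lark, Yew, Zin}, which has 3 elements.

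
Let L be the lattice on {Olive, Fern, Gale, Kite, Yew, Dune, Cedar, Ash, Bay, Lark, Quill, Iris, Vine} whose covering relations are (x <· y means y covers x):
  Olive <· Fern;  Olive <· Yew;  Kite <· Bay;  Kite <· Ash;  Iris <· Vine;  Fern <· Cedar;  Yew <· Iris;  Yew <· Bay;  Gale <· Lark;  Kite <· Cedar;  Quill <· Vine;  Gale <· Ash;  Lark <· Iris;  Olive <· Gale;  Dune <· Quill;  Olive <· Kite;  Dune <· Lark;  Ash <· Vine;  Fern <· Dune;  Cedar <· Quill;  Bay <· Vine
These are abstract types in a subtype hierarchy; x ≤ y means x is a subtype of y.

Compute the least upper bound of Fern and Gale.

Common upper bounds of {Fern, Gale}: Iris, Lark, Vine.
The least among these is Lark.

Lark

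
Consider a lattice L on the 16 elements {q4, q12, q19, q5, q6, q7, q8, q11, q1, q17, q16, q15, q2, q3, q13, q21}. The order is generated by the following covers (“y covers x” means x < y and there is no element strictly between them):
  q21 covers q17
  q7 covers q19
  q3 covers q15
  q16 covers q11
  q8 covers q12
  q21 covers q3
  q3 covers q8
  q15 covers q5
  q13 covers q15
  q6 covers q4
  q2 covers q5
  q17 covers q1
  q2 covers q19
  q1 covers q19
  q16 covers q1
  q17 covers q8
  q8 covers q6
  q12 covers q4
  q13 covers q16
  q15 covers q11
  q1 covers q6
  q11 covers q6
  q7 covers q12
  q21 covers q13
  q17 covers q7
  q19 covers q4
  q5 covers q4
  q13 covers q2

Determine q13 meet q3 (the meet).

q15

Common lower bounds of {q13, q3}: q11, q15, q4, q5, q6.
The greatest among these is q15.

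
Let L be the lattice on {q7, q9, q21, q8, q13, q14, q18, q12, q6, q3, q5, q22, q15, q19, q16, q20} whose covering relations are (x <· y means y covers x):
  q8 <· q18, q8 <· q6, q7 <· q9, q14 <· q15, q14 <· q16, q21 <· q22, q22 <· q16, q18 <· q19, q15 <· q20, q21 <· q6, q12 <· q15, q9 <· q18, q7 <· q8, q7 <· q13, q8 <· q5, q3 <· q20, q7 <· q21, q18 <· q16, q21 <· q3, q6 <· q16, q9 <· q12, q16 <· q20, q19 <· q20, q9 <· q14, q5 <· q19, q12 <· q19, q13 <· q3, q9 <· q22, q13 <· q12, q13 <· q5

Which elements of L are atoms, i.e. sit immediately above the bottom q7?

The atoms are exactly the elements that cover q7: q13, q21, q8, q9.

q13, q21, q8, q9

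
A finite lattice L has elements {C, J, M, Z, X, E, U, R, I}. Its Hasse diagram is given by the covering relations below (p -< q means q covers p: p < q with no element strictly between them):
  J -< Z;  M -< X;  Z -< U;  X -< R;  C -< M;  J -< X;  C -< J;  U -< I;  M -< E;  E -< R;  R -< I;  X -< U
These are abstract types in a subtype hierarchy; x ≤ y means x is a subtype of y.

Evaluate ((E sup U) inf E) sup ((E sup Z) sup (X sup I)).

E ∨ U = I
I ∧ E = E
E ∨ Z = I
X ∨ I = I
I ∨ I = I
E ∨ I = I

I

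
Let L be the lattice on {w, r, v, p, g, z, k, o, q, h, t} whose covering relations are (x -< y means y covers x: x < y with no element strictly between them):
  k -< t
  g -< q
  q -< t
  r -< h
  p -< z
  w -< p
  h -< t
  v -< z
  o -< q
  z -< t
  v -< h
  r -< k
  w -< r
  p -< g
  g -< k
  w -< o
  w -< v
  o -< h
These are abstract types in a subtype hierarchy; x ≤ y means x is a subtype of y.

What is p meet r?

Common lower bounds of {p, r}: w.
The greatest among these is w.

w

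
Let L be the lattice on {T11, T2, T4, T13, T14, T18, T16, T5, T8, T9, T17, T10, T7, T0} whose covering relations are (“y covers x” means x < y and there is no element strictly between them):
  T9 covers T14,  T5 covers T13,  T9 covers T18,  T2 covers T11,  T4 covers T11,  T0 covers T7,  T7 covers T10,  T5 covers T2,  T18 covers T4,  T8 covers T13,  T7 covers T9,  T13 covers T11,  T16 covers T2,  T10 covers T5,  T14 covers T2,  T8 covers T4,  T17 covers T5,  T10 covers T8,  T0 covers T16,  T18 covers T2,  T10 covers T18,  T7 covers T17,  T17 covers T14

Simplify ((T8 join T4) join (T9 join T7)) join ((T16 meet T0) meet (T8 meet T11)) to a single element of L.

T7

T8 ∨ T4 = T8
T9 ∨ T7 = T7
T8 ∨ T7 = T7
T16 ∧ T0 = T16
T8 ∧ T11 = T11
T16 ∧ T11 = T11
T7 ∨ T11 = T7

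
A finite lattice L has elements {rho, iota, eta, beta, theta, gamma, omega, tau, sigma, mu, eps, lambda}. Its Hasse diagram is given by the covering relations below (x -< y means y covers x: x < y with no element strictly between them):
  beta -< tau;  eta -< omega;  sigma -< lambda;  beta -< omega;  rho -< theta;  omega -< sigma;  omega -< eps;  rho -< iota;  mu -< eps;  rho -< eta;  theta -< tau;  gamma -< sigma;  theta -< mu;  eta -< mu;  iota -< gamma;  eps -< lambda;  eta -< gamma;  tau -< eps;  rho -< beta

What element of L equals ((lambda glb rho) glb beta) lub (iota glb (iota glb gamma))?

iota

lambda ∧ rho = rho
rho ∧ beta = rho
iota ∧ gamma = iota
iota ∧ iota = iota
rho ∨ iota = iota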